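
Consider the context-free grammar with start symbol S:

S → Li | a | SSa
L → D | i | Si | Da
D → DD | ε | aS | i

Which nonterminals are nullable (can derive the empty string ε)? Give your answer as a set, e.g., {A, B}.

{D, L}

Directly nullable (have an ε-rule): {D}.
L is nullable via L -> D (every symbol on the right is already known nullable).
Not nullable: S — each has a terminal in every rule's right-hand side or depends on a non-nullable symbol.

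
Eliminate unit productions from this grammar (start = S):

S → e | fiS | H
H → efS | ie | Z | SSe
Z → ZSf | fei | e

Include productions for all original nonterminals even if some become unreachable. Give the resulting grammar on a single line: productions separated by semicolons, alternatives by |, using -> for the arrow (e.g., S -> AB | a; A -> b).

S -> e | ie | SSe | ZSf | efS | fei | fiS; H -> e | ie | SSe | ZSf | efS | fei; Z -> e | ZSf | fei

Unit productions: H->Z, S->H.
Unit pairs (A ⇒* B via units): (H,Z), (S,H), (S,Z).
S: inherits non-unit rules of {H, S, Z} → SSe | ZSf | e | efS | fei | fiS | ie.
H: inherits non-unit rules of {H, Z} → SSe | ZSf | e | efS | fei | ie.
Z: inherits non-unit rules of {Z} → ZSf | e | fei.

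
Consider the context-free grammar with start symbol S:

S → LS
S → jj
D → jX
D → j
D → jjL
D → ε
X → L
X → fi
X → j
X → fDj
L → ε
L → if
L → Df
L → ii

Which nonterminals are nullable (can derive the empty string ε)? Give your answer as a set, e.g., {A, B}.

Directly nullable (have an ε-rule): {D, L}.
X is nullable via X -> L (every symbol on the right is already known nullable).
Not nullable: S — each has a terminal in every rule's right-hand side or depends on a non-nullable symbol.

{D, L, X}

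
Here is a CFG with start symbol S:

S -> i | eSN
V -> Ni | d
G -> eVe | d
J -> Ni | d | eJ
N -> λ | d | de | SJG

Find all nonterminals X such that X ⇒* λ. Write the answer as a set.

{N}

Directly nullable (have an ε-rule): {N}.
Not nullable: G, J, S, V — each has a terminal in every rule's right-hand side or depends on a non-nullable symbol.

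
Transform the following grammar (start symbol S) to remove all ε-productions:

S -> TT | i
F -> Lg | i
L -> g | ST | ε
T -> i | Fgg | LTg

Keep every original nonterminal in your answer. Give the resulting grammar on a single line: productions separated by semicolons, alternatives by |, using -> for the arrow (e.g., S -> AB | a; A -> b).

Nullable set: {L}.
F -> Lg: L nullable, giving Lg | g.
Drop L -> ε.
T -> LTg: L nullable, giving LTg | Tg.
Unchanged (no nullable symbols): S -> TT; S -> i; F -> i; L -> ST; L -> g; T -> Fgg; T -> i.

S -> i | TT; F -> g | i | Lg; L -> g | ST; T -> i | Tg | Fgg | LTg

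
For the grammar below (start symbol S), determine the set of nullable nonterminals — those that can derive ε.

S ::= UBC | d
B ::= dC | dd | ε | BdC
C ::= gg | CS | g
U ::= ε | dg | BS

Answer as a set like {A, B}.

{B, U}

Directly nullable (have an ε-rule): {B, U}.
Not nullable: C, S — each has a terminal in every rule's right-hand side or depends on a non-nullable symbol.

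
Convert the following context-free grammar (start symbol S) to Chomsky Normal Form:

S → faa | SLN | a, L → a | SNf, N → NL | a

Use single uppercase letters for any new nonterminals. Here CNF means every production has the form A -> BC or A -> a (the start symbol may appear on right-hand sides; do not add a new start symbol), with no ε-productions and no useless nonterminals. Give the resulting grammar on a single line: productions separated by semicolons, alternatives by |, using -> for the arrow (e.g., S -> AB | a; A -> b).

S -> a | AD | SE; A -> f; B -> a; C -> NA; D -> BB; E -> LN; L -> a | SC; N -> a | NL

No ε-productions.
No unit productions to eliminate.
TERM: introduce B -> a, A -> f and substitute in every rule of length ≥2.
BIN: L -> SNA becomes L -> SC, C -> NA; S -> ABB becomes S -> AD, D -> BB; S -> SLN becomes S -> SE, E -> LN.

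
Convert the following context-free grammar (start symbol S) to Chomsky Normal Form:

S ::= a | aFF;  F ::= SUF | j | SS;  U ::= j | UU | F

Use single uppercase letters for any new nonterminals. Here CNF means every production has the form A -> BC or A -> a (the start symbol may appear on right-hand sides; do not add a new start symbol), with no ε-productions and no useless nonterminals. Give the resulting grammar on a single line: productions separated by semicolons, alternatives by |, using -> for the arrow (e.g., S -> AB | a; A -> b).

No ε-productions.
After unit-elimination: S -> a | aFF; F -> j | SS | SUF; U -> j | SS | UU | SUF.
TERM: introduce A -> a and substitute in every rule of length ≥2.
BIN: F -> SUF becomes F -> SB, B -> UF; S -> AFF becomes S -> AC, C -> FF; U -> SUF becomes U -> SD, D -> UF.

S -> a | AC; A -> a; B -> UF; C -> FF; D -> UF; F -> j | SB | SS; U -> j | SD | SS | UU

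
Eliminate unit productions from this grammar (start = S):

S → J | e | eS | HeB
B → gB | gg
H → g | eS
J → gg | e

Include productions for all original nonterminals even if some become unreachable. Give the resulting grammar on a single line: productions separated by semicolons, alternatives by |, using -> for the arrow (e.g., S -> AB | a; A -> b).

S -> e | eS | gg | HeB; B -> gB | gg; H -> g | eS; J -> e | gg

Unit productions: S->J.
Unit pairs (A ⇒* B via units): (S,J).
S: inherits non-unit rules of {J, S} → HeB | e | eS | gg.
B: inherits non-unit rules of {B} → gB | gg.
H: inherits non-unit rules of {H} → eS | g.
J: inherits non-unit rules of {J} → e | gg.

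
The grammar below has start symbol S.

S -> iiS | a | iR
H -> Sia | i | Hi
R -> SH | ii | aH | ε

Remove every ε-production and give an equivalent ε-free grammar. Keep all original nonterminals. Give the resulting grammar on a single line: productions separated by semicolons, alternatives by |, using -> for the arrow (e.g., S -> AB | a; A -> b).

Nullable set: {R}.
S -> iR: R nullable, giving i | iR.
Drop R -> ε.
Unchanged (no nullable symbols): S -> a; S -> iiS; H -> Hi; H -> Sia; H -> i; R -> SH; R -> aH; R -> ii.

S -> a | i | iR | iiS; H -> i | Hi | Sia; R -> SH | aH | ii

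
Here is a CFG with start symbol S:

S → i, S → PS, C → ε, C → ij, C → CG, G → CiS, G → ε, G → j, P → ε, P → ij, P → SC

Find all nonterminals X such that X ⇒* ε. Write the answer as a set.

{C, G, P}

Directly nullable (have an ε-rule): {C, G, P}.
Not nullable: S — each has a terminal in every rule's right-hand side or depends on a non-nullable symbol.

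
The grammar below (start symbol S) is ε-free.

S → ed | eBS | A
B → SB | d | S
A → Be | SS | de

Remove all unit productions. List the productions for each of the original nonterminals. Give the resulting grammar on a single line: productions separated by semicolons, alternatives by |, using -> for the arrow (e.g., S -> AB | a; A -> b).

Unit productions: B->S, S->A.
Unit pairs (A ⇒* B via units): (B,A), (B,S), (S,A).
S: inherits non-unit rules of {A, S} → Be | SS | de | eBS | ed.
A: inherits non-unit rules of {A} → Be | SS | de.
B: inherits non-unit rules of {A, B, S} → Be | SB | SS | d | de | eBS | ed.

S -> Be | SS | de | ed | eBS; A -> Be | SS | de; B -> d | Be | SB | SS | de | ed | eBS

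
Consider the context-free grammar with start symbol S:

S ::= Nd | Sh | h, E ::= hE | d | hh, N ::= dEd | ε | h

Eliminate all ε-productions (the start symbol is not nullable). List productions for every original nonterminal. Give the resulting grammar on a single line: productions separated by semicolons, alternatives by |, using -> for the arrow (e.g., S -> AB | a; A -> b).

S -> d | h | Nd | Sh; E -> d | hE | hh; N -> h | dEd

Nullable set: {N}.
S -> Nd: N nullable, giving Nd | d.
Drop N -> ε.
Unchanged (no nullable symbols): S -> Sh; S -> h; E -> d; E -> hE; E -> hh; N -> dEd; N -> h.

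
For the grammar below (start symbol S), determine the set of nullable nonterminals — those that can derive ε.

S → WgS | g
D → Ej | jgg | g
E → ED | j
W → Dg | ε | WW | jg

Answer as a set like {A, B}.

{W}

Directly nullable (have an ε-rule): {W}.
Not nullable: D, E, S — each has a terminal in every rule's right-hand side or depends on a non-nullable symbol.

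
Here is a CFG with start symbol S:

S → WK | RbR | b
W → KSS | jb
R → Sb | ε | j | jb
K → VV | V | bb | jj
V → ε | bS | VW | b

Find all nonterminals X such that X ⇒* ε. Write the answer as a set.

{K, R, V}

Directly nullable (have an ε-rule): {R, V}.
K is nullable via K -> V (every symbol on the right is already known nullable).
Not nullable: S, W — each has a terminal in every rule's right-hand side or depends on a non-nullable symbol.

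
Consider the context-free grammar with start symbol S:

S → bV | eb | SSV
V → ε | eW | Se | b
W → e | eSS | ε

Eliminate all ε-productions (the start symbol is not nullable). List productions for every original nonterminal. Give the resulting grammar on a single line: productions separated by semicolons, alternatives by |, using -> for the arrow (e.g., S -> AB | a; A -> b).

Nullable set: {V, W}.
S -> SSV: V nullable, giving SS | SSV.
S -> bV: V nullable, giving b | bV.
Drop V -> ε.
V -> eW: W nullable, giving e | eW.
Drop W -> ε.
Unchanged (no nullable symbols): S -> eb; V -> Se; V -> b; W -> e; W -> eSS.

S -> b | SS | bV | eb | SSV; V -> b | e | Se | eW; W -> e | eSS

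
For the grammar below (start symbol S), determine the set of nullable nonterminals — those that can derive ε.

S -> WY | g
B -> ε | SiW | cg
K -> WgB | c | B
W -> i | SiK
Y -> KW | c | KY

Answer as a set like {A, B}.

Directly nullable (have an ε-rule): {B}.
K is nullable via K -> B (every symbol on the right is already known nullable).
Not nullable: S, W, Y — each has a terminal in every rule's right-hand side or depends on a non-nullable symbol.

{B, K}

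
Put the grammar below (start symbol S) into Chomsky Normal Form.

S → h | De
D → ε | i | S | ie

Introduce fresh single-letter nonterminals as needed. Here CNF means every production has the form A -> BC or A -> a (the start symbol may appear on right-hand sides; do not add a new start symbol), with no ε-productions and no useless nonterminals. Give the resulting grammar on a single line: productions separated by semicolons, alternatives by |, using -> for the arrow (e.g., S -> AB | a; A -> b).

S -> e | h | DA; A -> e; B -> i; D -> e | h | i | BA | DA

Nullable: {D}; after ε-elimination: S -> e | h | De; D -> S | i | ie.
After unit-elimination: S -> e | h | De; D -> e | h | i | De | ie.
TERM: introduce A -> e, B -> i and substitute in every rule of length ≥2.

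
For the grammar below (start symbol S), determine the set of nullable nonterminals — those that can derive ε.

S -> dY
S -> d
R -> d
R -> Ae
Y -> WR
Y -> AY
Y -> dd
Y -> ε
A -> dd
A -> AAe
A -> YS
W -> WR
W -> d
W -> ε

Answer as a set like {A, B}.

Directly nullable (have an ε-rule): {W, Y}.
Not nullable: A, R, S — each has a terminal in every rule's right-hand side or depends on a non-nullable symbol.

{W, Y}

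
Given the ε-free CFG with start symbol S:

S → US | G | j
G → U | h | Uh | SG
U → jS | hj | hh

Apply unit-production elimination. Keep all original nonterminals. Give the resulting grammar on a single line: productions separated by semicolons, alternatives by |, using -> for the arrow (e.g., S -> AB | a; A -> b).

S -> h | j | SG | US | Uh | hh | hj | jS; G -> h | SG | Uh | hh | hj | jS; U -> hh | hj | jS

Unit productions: G->U, S->G.
Unit pairs (A ⇒* B via units): (G,U), (S,G), (S,U).
S: inherits non-unit rules of {G, S, U} → SG | US | Uh | h | hh | hj | j | jS.
G: inherits non-unit rules of {G, U} → SG | Uh | h | hh | hj | jS.
U: inherits non-unit rules of {U} → hh | hj | jS.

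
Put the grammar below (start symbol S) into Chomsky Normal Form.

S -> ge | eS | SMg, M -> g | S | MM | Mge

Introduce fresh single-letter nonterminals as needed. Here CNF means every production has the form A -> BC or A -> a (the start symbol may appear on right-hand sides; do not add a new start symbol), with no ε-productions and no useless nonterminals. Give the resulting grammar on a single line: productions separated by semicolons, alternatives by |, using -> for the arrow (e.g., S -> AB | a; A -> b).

No ε-productions.
After unit-elimination: S -> eS | ge | SMg; M -> g | MM | eS | ge | Mge | SMg.
TERM: introduce B -> e, A -> g and substitute in every rule of length ≥2.
BIN: M -> MAB becomes M -> MC, C -> AB; M -> SMA becomes M -> SD, D -> MA; S -> SMA becomes S -> SE, E -> MA.

S -> AB | BS | SE; A -> g; B -> e; C -> AB; D -> MA; E -> MA; M -> g | AB | BS | MC | MM | SD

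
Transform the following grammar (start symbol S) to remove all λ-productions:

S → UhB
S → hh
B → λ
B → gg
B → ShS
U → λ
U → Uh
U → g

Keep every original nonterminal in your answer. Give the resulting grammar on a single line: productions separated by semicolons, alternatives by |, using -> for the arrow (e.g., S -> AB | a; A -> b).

Nullable set: {B, U}.
S -> UhB: U, B nullable, giving Uh | UhB | h | hB.
Drop B -> λ.
Drop U -> λ.
U -> Uh: U nullable, giving Uh | h.
Unchanged (no nullable symbols): S -> hh; B -> ShS; B -> gg; U -> g.

S -> h | Uh | hB | hh | UhB; B -> gg | ShS; U -> g | h | Uh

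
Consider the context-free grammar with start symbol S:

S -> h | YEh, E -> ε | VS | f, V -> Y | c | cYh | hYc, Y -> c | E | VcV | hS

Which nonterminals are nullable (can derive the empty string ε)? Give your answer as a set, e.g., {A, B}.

Directly nullable (have an ε-rule): {E}.
Y is nullable via Y -> E (every symbol on the right is already known nullable).
V is nullable via V -> Y (every symbol on the right is already known nullable).
Not nullable: S — each has a terminal in every rule's right-hand side or depends on a non-nullable symbol.

{E, V, Y}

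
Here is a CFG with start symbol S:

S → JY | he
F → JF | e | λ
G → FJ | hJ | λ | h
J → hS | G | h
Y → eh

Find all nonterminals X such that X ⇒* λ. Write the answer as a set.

{F, G, J}

Directly nullable (have an ε-rule): {F, G}.
J is nullable via J -> G (every symbol on the right is already known nullable).
Not nullable: S, Y — each has a terminal in every rule's right-hand side or depends on a non-nullable symbol.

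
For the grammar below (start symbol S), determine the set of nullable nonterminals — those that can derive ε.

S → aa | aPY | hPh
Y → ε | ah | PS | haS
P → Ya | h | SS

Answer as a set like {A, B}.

{Y}

Directly nullable (have an ε-rule): {Y}.
Not nullable: P, S — each has a terminal in every rule's right-hand side or depends on a non-nullable symbol.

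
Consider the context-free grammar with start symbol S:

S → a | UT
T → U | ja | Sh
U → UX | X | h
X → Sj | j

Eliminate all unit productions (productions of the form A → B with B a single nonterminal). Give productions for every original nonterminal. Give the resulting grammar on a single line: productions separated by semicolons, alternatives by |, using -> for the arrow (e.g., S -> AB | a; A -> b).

S -> a | UT; T -> h | j | Sh | Sj | UX | ja; U -> h | j | Sj | UX; X -> j | Sj

Unit productions: T->U, U->X.
Unit pairs (A ⇒* B via units): (T,U), (T,X), (U,X).
S: inherits non-unit rules of {S} → UT | a.
T: inherits non-unit rules of {T, U, X} → Sh | Sj | UX | h | j | ja.
U: inherits non-unit rules of {U, X} → Sj | UX | h | j.
X: inherits non-unit rules of {X} → Sj | j.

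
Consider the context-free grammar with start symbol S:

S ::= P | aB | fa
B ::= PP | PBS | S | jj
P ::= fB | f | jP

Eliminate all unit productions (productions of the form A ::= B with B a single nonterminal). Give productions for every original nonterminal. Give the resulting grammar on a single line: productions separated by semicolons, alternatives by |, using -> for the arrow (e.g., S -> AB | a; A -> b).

Unit productions: B->S, S->P.
Unit pairs (A ⇒* B via units): (B,P), (B,S), (S,P).
S: inherits non-unit rules of {P, S} → aB | f | fB | fa | jP.
B: inherits non-unit rules of {B, P, S} → PBS | PP | aB | f | fB | fa | jP | jj.
P: inherits non-unit rules of {P} → f | fB | jP.

S -> f | aB | fB | fa | jP; B -> f | PP | aB | fB | fa | jP | jj | PBS; P -> f | fB | jP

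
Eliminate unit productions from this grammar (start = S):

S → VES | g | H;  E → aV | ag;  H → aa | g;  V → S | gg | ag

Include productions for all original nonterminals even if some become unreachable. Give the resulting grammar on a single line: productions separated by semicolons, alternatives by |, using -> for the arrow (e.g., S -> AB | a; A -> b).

S -> g | aa | VES; E -> aV | ag; H -> g | aa; V -> g | aa | ag | gg | VES

Unit productions: S->H, V->S.
Unit pairs (A ⇒* B via units): (S,H), (V,H), (V,S).
S: inherits non-unit rules of {H, S} → VES | aa | g.
E: inherits non-unit rules of {E} → aV | ag.
H: inherits non-unit rules of {H} → aa | g.
V: inherits non-unit rules of {H, S, V} → VES | aa | ag | g | gg.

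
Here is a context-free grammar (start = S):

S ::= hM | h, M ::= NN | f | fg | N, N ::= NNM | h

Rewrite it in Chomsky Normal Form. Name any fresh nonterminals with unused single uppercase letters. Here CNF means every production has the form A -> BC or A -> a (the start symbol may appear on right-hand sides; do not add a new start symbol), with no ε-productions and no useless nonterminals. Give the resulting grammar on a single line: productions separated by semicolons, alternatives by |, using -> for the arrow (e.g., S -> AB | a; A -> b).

S -> h | CM; A -> f; B -> g; C -> h; D -> NM; E -> NM; M -> f | h | AB | ND | NN; N -> h | NE

No ε-productions.
After unit-elimination: S -> h | hM; M -> f | h | NN | fg | NNM; N -> h | NNM.
TERM: introduce A -> f, B -> g, C -> h and substitute in every rule of length ≥2.
BIN: M -> NNM becomes M -> ND, D -> NM; N -> NNM becomes N -> NE, E -> NM.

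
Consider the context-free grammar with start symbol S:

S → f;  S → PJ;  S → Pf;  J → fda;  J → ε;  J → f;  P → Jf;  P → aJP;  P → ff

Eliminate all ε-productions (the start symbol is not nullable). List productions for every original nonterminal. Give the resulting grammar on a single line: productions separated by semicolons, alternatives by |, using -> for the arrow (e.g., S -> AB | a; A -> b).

S -> P | f | PJ | Pf; J -> f | fda; P -> f | Jf | aP | ff | aJP

Nullable set: {J}.
S -> PJ: J nullable, giving P | PJ.
Drop J -> ε.
P -> Jf: J nullable, giving Jf | f.
P -> aJP: J nullable, giving aJP | aP.
Unchanged (no nullable symbols): S -> Pf; S -> f; J -> f; J -> fda; P -> ff.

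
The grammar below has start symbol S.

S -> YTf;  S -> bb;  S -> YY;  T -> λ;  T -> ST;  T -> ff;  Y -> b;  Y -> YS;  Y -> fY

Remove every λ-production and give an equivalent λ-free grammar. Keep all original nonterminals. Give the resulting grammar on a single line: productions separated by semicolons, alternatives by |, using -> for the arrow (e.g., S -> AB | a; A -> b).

S -> YY | Yf | bb | YTf; T -> S | ST | ff; Y -> b | YS | fY

Nullable set: {T}.
S -> YTf: T nullable, giving YTf | Yf.
Drop T -> λ.
T -> ST: T nullable, giving S | ST.
Unchanged (no nullable symbols): S -> YY; S -> bb; T -> ff; Y -> YS; Y -> b; Y -> fY.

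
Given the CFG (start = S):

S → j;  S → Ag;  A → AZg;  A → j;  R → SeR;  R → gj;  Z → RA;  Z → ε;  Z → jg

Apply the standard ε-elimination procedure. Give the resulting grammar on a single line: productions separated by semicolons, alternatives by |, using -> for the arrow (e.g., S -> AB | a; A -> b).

Nullable set: {Z}.
A -> AZg: Z nullable, giving AZg | Ag.
Drop Z -> ε.
Unchanged (no nullable symbols): S -> Ag; S -> j; A -> j; R -> SeR; R -> gj; Z -> RA; Z -> jg.

S -> j | Ag; A -> j | Ag | AZg; R -> gj | SeR; Z -> RA | jg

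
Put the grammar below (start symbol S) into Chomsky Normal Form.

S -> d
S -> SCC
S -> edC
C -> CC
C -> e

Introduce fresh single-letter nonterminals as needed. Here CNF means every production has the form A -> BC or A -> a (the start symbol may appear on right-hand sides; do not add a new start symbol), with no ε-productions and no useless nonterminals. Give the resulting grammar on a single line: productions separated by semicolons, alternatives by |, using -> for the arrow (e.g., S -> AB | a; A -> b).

S -> d | AD | SE; A -> e; B -> d; C -> e | CC; D -> BC; E -> CC

No ε-productions.
No unit productions to eliminate.
TERM: introduce B -> d, A -> e and substitute in every rule of length ≥2.
BIN: S -> ABC becomes S -> AD, D -> BC; S -> SCC becomes S -> SE, E -> CC.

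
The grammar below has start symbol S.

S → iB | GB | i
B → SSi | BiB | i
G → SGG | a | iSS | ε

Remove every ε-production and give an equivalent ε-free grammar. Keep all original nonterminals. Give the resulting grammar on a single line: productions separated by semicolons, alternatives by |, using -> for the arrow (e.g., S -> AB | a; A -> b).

S -> B | i | GB | iB; B -> i | BiB | SSi; G -> S | a | SG | SGG | iSS

Nullable set: {G}.
S -> GB: G nullable, giving B | GB.
Drop G -> ε.
G -> SGG: G, G nullable, giving S | SG | SGG.
Unchanged (no nullable symbols): S -> i; S -> iB; B -> BiB; B -> SSi; B -> i; G -> a; G -> iSS.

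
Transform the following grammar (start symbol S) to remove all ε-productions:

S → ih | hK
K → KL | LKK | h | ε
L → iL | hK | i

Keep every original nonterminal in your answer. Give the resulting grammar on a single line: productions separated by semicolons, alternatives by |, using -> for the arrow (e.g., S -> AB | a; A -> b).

S -> h | hK | ih; K -> L | h | KL | LK | LKK; L -> h | i | hK | iL

Nullable set: {K}.
S -> hK: K nullable, giving h | hK.
Drop K -> ε.
K -> KL: K nullable, giving KL | L.
K -> LKK: K, K nullable, giving L | LK | LKK.
L -> hK: K nullable, giving h | hK.
Unchanged (no nullable symbols): S -> ih; K -> h; L -> i; L -> iL.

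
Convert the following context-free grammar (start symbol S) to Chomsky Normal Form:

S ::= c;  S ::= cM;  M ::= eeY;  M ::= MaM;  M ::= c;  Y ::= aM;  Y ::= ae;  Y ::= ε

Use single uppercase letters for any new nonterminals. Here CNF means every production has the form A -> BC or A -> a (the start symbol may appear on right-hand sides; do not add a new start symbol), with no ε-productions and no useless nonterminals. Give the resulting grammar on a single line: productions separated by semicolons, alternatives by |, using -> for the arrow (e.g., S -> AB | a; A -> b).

Nullable: {Y}; after ε-elimination: S -> c | cM; M -> c | ee | MaM | eeY; Y -> aM | ae.
No unit productions to eliminate.
TERM: introduce A -> a, C -> c, B -> e and substitute in every rule of length ≥2.
BIN: M -> BBY becomes M -> BD, D -> BY; M -> MAM becomes M -> ME, E -> AM.

S -> c | CM; A -> a; B -> e; C -> c; D -> BY; E -> AM; M -> c | BB | BD | ME; Y -> AB | AM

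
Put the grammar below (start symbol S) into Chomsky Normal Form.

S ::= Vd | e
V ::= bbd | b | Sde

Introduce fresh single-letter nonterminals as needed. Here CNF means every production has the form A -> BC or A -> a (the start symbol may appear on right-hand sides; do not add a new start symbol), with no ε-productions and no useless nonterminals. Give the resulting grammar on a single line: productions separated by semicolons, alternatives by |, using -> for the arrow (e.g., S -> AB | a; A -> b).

No ε-productions.
No unit productions to eliminate.
TERM: introduce C -> b, A -> d, B -> e and substitute in every rule of length ≥2.
BIN: V -> CCA becomes V -> CD, D -> CA; V -> SAB becomes V -> SE, E -> AB.

S -> e | VA; A -> d; B -> e; C -> b; D -> CA; E -> AB; V -> b | CD | SE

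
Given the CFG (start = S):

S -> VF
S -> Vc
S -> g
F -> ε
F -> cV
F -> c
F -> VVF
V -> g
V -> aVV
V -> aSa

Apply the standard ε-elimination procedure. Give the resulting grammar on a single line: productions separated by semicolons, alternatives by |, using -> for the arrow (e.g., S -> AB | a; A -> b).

S -> V | g | VF | Vc; F -> c | VV | cV | VVF; V -> g | aSa | aVV

Nullable set: {F}.
S -> VF: F nullable, giving V | VF.
Drop F -> ε.
F -> VVF: F nullable, giving VV | VVF.
Unchanged (no nullable symbols): S -> Vc; S -> g; F -> c; F -> cV; V -> aSa; V -> aVV; V -> g.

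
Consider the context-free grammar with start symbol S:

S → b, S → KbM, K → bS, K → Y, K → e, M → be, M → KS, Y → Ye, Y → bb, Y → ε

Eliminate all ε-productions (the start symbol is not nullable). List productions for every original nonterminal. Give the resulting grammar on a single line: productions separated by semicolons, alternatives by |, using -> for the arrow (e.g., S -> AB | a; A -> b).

S -> b | bM | KbM; K -> Y | e | bS; M -> S | KS | be; Y -> e | Ye | bb

Nullable set: {K, Y}.
S -> KbM: K nullable, giving KbM | bM.
K -> Y: Y nullable, giving Y.
M -> KS: K nullable, giving KS | S.
Drop Y -> ε.
Y -> Ye: Y nullable, giving Ye | e.
Unchanged (no nullable symbols): S -> b; K -> bS; K -> e; M -> be; Y -> bb.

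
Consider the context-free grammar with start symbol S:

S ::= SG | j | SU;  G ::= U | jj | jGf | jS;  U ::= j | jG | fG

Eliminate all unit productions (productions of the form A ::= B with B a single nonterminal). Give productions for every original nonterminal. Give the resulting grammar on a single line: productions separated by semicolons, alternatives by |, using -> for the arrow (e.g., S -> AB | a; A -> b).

Unit productions: G->U.
Unit pairs (A ⇒* B via units): (G,U).
S: inherits non-unit rules of {S} → SG | SU | j.
G: inherits non-unit rules of {G, U} → fG | j | jG | jGf | jS | jj.
U: inherits non-unit rules of {U} → fG | j | jG.

S -> j | SG | SU; G -> j | fG | jG | jS | jj | jGf; U -> j | fG | jG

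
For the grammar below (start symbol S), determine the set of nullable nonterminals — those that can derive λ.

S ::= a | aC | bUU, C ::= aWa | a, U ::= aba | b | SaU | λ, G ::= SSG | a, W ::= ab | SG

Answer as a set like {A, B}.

Directly nullable (have an ε-rule): {U}.
Not nullable: C, G, S, W — each has a terminal in every rule's right-hand side or depends on a non-nullable symbol.

{U}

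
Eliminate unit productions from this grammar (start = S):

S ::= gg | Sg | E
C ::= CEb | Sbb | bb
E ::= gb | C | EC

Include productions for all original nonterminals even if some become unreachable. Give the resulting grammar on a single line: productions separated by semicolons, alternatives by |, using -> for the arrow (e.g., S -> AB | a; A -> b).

S -> EC | Sg | bb | gb | gg | CEb | Sbb; C -> bb | CEb | Sbb; E -> EC | bb | gb | CEb | Sbb

Unit productions: E->C, S->E.
Unit pairs (A ⇒* B via units): (E,C), (S,C), (S,E).
S: inherits non-unit rules of {C, E, S} → CEb | EC | Sbb | Sg | bb | gb | gg.
C: inherits non-unit rules of {C} → CEb | Sbb | bb.
E: inherits non-unit rules of {C, E} → CEb | EC | Sbb | bb | gb.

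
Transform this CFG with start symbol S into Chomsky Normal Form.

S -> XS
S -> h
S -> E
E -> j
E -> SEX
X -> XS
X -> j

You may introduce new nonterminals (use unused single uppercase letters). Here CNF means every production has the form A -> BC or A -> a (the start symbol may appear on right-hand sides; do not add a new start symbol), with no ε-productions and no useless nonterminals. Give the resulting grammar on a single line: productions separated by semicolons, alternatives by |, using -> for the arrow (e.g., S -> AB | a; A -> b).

S -> h | j | SB | XS; A -> EX; B -> EX; E -> j | SA; X -> j | XS

No ε-productions.
After unit-elimination: S -> h | j | XS | SEX; E -> j | SEX; X -> j | XS.
BIN: E -> SEX becomes E -> SA, A -> EX; S -> SEX becomes S -> SB, B -> EX.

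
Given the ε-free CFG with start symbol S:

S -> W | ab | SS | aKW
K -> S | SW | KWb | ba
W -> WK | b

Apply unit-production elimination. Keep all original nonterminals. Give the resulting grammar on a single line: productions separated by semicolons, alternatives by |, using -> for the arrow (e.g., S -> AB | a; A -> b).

Unit productions: K->S, S->W.
Unit pairs (A ⇒* B via units): (K,S), (K,W), (S,W).
S: inherits non-unit rules of {S, W} → SS | WK | aKW | ab | b.
K: inherits non-unit rules of {K, S, W} → KWb | SS | SW | WK | aKW | ab | b | ba.
W: inherits non-unit rules of {W} → WK | b.

S -> b | SS | WK | ab | aKW; K -> b | SS | SW | WK | ab | ba | KWb | aKW; W -> b | WK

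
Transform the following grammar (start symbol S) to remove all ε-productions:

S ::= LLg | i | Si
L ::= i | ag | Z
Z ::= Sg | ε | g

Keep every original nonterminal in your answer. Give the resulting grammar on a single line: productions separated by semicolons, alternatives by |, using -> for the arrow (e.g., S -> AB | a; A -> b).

S -> g | i | Lg | Si | LLg; L -> Z | i | ag; Z -> g | Sg

Nullable set: {L, Z}.
S -> LLg: L, L nullable, giving LLg | Lg | g.
L -> Z: Z nullable, giving Z.
Drop Z -> ε.
Unchanged (no nullable symbols): S -> Si; S -> i; L -> ag; L -> i; Z -> Sg; Z -> g.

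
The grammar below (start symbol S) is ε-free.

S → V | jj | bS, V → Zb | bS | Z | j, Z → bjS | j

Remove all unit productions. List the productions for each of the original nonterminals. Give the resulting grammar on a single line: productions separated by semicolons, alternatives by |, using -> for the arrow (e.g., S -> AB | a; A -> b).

S -> j | Zb | bS | jj | bjS; V -> j | Zb | bS | bjS; Z -> j | bjS

Unit productions: S->V, V->Z.
Unit pairs (A ⇒* B via units): (S,V), (S,Z), (V,Z).
S: inherits non-unit rules of {S, V, Z} → Zb | bS | bjS | j | jj.
V: inherits non-unit rules of {V, Z} → Zb | bS | bjS | j.
Z: inherits non-unit rules of {Z} → bjS | j.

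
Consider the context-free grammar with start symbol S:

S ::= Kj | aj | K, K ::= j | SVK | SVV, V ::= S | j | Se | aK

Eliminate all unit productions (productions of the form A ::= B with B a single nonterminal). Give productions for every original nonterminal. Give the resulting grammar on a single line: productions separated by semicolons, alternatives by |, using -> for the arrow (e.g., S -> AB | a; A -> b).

Unit productions: S->K, V->S.
Unit pairs (A ⇒* B via units): (S,K), (V,K), (V,S).
S: inherits non-unit rules of {K, S} → Kj | SVK | SVV | aj | j.
K: inherits non-unit rules of {K} → SVK | SVV | j.
V: inherits non-unit rules of {K, S, V} → Kj | SVK | SVV | Se | aK | aj | j.

S -> j | Kj | aj | SVK | SVV; K -> j | SVK | SVV; V -> j | Kj | Se | aK | aj | SVK | SVV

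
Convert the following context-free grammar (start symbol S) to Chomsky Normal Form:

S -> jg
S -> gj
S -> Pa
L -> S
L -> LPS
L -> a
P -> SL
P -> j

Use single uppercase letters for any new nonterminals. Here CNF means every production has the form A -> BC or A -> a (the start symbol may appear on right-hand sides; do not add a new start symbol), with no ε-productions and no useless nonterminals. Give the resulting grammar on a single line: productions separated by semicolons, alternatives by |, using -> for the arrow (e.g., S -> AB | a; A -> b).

No ε-productions.
After unit-elimination: S -> Pa | gj | jg; L -> a | Pa | gj | jg | LPS; P -> j | SL.
TERM: introduce A -> a, B -> g, C -> j and substitute in every rule of length ≥2.
BIN: L -> LPS becomes L -> LD, D -> PS.

S -> BC | CB | PA; A -> a; B -> g; C -> j; D -> PS; L -> a | BC | CB | LD | PA; P -> j | SL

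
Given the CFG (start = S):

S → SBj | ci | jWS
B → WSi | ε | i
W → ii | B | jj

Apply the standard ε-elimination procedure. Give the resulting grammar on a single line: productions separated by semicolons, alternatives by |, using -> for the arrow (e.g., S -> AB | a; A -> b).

S -> Sj | ci | jS | SBj | jWS; B -> i | Si | WSi; W -> B | ii | jj

Nullable set: {B, W}.
S -> SBj: B nullable, giving SBj | Sj.
S -> jWS: W nullable, giving jS | jWS.
Drop B -> ε.
B -> WSi: W nullable, giving Si | WSi.
W -> B: B nullable, giving B.
Unchanged (no nullable symbols): S -> ci; B -> i; W -> ii; W -> jj.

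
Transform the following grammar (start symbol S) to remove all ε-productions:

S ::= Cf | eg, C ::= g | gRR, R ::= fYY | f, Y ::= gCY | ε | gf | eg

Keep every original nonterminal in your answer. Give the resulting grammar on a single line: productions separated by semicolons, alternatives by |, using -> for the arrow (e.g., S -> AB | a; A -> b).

Nullable set: {Y}.
R -> fYY: Y, Y nullable, giving f | fY | fYY.
Drop Y -> ε.
Y -> gCY: Y nullable, giving gC | gCY.
Unchanged (no nullable symbols): S -> Cf; S -> eg; C -> g; C -> gRR; R -> f; Y -> eg; Y -> gf.

S -> Cf | eg; C -> g | gRR; R -> f | fY | fYY; Y -> eg | gC | gf | gCY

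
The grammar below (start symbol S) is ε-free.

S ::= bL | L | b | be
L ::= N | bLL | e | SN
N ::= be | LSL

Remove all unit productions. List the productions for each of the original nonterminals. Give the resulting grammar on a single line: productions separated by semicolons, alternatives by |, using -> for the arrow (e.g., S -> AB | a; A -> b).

Unit productions: L->N, S->L.
Unit pairs (A ⇒* B via units): (L,N), (S,L), (S,N).
S: inherits non-unit rules of {L, N, S} → LSL | SN | b | bL | bLL | be | e.
L: inherits non-unit rules of {L, N} → LSL | SN | bLL | be | e.
N: inherits non-unit rules of {N} → LSL | be.

S -> b | e | SN | bL | be | LSL | bLL; L -> e | SN | be | LSL | bLL; N -> be | LSL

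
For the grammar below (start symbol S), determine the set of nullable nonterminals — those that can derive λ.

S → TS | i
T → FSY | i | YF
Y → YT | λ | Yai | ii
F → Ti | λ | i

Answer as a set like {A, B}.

Directly nullable (have an ε-rule): {F, Y}.
T is nullable via T -> YF (every symbol on the right is already known nullable).
Not nullable: S — each has a terminal in every rule's right-hand side or depends on a non-nullable symbol.

{F, T, Y}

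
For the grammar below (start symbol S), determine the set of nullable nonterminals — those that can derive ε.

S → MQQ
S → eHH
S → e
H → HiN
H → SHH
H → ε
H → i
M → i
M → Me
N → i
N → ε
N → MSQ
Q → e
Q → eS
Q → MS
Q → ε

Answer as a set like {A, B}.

Directly nullable (have an ε-rule): {H, N, Q}.
Not nullable: M, S — each has a terminal in every rule's right-hand side or depends on a non-nullable symbol.

{H, N, Q}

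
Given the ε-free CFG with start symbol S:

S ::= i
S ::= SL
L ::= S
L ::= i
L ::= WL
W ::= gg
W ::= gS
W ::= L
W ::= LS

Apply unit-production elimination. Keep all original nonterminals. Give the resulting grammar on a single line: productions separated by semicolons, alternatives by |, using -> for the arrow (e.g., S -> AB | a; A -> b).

S -> i | SL; L -> i | SL | WL; W -> i | LS | SL | WL | gS | gg

Unit productions: L->S, W->L.
Unit pairs (A ⇒* B via units): (L,S), (W,L), (W,S).
S: inherits non-unit rules of {S} → SL | i.
L: inherits non-unit rules of {L, S} → SL | WL | i.
W: inherits non-unit rules of {L, S, W} → LS | SL | WL | gS | gg | i.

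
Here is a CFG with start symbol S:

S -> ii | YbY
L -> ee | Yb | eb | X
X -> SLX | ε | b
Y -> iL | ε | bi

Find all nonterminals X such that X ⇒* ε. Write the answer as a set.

{L, X, Y}

Directly nullable (have an ε-rule): {X, Y}.
L is nullable via L -> X (every symbol on the right is already known nullable).
Not nullable: S — each has a terminal in every rule's right-hand side or depends on a non-nullable symbol.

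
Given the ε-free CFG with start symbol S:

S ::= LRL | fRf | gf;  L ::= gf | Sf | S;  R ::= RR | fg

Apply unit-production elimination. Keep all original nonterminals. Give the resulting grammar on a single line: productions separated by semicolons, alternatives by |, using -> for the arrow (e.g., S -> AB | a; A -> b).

S -> gf | LRL | fRf; L -> Sf | gf | LRL | fRf; R -> RR | fg

Unit productions: L->S.
Unit pairs (A ⇒* B via units): (L,S).
S: inherits non-unit rules of {S} → LRL | fRf | gf.
L: inherits non-unit rules of {L, S} → LRL | Sf | fRf | gf.
R: inherits non-unit rules of {R} → RR | fg.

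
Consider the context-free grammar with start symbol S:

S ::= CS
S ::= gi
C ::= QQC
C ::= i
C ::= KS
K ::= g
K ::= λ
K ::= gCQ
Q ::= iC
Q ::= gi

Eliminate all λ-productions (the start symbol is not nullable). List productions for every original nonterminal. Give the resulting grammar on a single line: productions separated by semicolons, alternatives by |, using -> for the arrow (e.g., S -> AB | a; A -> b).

Nullable set: {K}.
C -> KS: K nullable, giving KS | S.
Drop K -> λ.
Unchanged (no nullable symbols): S -> CS; S -> gi; C -> QQC; C -> i; K -> g; K -> gCQ; Q -> gi; Q -> iC.

S -> CS | gi; C -> S | i | KS | QQC; K -> g | gCQ; Q -> gi | iC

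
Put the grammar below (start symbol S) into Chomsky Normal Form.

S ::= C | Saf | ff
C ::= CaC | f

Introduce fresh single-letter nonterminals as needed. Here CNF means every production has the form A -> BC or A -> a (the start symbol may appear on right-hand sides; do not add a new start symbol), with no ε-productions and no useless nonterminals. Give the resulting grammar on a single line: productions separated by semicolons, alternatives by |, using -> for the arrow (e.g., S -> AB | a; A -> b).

No ε-productions.
After unit-elimination: S -> f | ff | CaC | Saf; C -> f | CaC.
TERM: introduce A -> a, B -> f and substitute in every rule of length ≥2.
BIN: C -> CAC becomes C -> CD, D -> AC; S -> CAC becomes S -> CE, E -> AC; S -> SAB becomes S -> SF, F -> AB.

S -> f | BB | CE | SF; A -> a; B -> f; C -> f | CD; D -> AC; E -> AC; F -> AB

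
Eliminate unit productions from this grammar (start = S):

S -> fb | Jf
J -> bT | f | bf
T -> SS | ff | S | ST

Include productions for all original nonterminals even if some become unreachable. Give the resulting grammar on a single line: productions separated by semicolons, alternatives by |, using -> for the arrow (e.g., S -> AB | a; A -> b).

S -> Jf | fb; J -> f | bT | bf; T -> Jf | SS | ST | fb | ff

Unit productions: T->S.
Unit pairs (A ⇒* B via units): (T,S).
S: inherits non-unit rules of {S} → Jf | fb.
J: inherits non-unit rules of {J} → bT | bf | f.
T: inherits non-unit rules of {S, T} → Jf | SS | ST | fb | ff.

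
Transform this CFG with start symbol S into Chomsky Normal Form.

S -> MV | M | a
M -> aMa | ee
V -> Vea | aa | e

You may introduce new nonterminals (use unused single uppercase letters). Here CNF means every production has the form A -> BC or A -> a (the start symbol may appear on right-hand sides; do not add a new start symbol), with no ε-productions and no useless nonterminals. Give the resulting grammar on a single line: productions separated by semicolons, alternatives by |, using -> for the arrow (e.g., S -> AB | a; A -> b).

No ε-productions.
After unit-elimination: S -> a | MV | ee | aMa; M -> ee | aMa; V -> e | aa | Vea.
TERM: introduce A -> a, B -> e and substitute in every rule of length ≥2.
BIN: M -> AMA becomes M -> AC, C -> MA; S -> AMA becomes S -> AD, D -> MA; V -> VBA becomes V -> VE, E -> BA.

S -> a | AD | BB | MV; A -> a; B -> e; C -> MA; D -> MA; E -> BA; M -> AC | BB; V -> e | AA | VE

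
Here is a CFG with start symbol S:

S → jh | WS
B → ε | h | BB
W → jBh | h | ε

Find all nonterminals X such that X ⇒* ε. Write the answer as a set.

Directly nullable (have an ε-rule): {B, W}.
Not nullable: S — each has a terminal in every rule's right-hand side or depends on a non-nullable symbol.

{B, W}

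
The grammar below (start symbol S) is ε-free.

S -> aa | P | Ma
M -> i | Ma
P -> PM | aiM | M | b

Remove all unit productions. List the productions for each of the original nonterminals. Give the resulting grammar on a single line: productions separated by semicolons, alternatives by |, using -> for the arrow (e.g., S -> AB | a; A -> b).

Unit productions: P->M, S->P.
Unit pairs (A ⇒* B via units): (P,M), (S,M), (S,P).
S: inherits non-unit rules of {M, P, S} → Ma | PM | aa | aiM | b | i.
M: inherits non-unit rules of {M} → Ma | i.
P: inherits non-unit rules of {M, P} → Ma | PM | aiM | b | i.

S -> b | i | Ma | PM | aa | aiM; M -> i | Ma; P -> b | i | Ma | PM | aiM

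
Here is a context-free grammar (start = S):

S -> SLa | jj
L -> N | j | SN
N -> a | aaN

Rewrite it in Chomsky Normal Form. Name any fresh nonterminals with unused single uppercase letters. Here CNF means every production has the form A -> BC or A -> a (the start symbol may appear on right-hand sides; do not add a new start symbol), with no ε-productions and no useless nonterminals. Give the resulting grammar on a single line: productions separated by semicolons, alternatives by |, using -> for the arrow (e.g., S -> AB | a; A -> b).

No ε-productions.
After unit-elimination: S -> jj | SLa; L -> a | j | SN | aaN; N -> a | aaN.
TERM: introduce A -> a, B -> j and substitute in every rule of length ≥2.
BIN: L -> AAN becomes L -> AC, C -> AN; N -> AAN becomes N -> AD, D -> AN; S -> SLA becomes S -> SE, E -> LA.

S -> BB | SE; A -> a; B -> j; C -> AN; D -> AN; E -> LA; L -> a | j | AC | SN; N -> a | AD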